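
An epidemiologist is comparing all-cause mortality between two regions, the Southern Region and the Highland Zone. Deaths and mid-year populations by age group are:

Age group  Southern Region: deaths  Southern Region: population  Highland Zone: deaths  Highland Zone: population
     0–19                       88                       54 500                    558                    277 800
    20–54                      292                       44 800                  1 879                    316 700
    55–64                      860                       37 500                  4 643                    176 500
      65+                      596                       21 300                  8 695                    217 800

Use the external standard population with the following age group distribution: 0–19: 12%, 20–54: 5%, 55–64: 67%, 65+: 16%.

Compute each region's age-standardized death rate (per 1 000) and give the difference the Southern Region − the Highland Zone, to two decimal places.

-4.19

Age-specific rates per 1 000 for the Southern Region: 1.615, 6.518, 22.933, 27.981.
For the Highland Zone: 2.009, 5.933, 26.306, 39.922.
Standard weights: 0.12, 0.05, 0.67, 0.16.
The Southern Region: 0.1200×1.615 + 0.0500×6.518 + 0.6700×22.933 + 0.1600×27.981 = 20.3620 per 1 000.
The Highland Zone: 0.1200×2.009 + 0.0500×5.933 + 0.6700×26.306 + 0.1600×39.922 = 24.5502 per 1 000.
Difference = 20.3620 − 24.5502 = -4.1882.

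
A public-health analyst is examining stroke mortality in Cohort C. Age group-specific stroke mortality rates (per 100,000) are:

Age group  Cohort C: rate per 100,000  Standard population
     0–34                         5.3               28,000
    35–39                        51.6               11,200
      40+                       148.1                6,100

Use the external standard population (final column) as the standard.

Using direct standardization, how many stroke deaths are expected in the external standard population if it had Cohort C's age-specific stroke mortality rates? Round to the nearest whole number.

16

Expected stroke deaths = Σ (standard pop × age-specific rate ÷ 100,000)
= 28,000×5.3/100,000 + 11,200×51.6/100,000 + 6,100×148.1/100,000
= 1.48 + 5.78 + 9.03 = 16.30.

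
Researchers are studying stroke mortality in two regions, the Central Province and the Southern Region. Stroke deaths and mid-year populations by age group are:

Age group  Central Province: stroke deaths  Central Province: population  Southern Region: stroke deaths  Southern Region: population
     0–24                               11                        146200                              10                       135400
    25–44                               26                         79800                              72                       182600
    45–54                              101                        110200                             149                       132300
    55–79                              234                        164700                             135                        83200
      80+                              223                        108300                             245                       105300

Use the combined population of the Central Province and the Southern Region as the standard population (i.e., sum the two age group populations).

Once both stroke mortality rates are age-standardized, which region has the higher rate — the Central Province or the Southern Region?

Southern Region

Age-specific rates per 100000 for the Central Province: 7.52, 32.58, 91.65, 142.08, 205.91.
For the Southern Region: 7.39, 39.43, 112.62, 162.26, 232.67.
Combined standard total = 1248000; weights = 0.2256, 0.2103, 0.1943, 0.1986, 0.1712.
The Central Province: 0.2256×7.52 + 0.2103×32.58 + 0.1943×91.65 + 0.1986×142.08 + 0.1712×205.91 = 89.8210 per 100000.
The Southern Region: 0.2256×7.39 + 0.2103×39.43 + 0.1943×112.62 + 0.1986×162.26 + 0.1712×232.67 = 103.8938 per 100000.
The crude rates (97.67 vs 95.65) would put the Central Province higher, but that reflects its age composition; once standardized to a common age structure, the Southern Region has the higher underlying rate.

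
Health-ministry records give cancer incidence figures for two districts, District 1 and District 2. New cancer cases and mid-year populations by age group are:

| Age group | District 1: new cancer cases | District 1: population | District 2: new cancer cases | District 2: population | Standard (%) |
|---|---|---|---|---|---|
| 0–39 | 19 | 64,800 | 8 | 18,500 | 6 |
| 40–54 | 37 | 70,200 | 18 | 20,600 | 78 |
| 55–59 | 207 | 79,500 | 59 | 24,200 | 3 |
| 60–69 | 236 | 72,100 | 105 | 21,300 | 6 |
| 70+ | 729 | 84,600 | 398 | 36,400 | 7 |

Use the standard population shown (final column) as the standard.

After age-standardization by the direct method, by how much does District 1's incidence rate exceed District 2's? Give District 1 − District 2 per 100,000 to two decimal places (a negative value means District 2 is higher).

Age-specific rates per 100,000 for District 1: 29.32, 52.71, 260.38, 327.32, 861.70.
For District 2: 43.24, 87.38, 243.80, 492.96, 1093.41.
Standard weights: 0.06, 0.78, 0.03, 0.06, 0.07.
District 1: 0.0600×29.32 + 0.7800×52.71 + 0.0300×260.38 + 0.0600×327.32 + 0.0700×861.70 = 130.6402 per 100,000.
District 2: 0.0600×43.24 + 0.7800×87.38 + 0.0300×243.80 + 0.0600×492.96 + 0.0700×1093.41 = 184.1799 per 100,000.
Difference = 130.6402 − 184.1799 = -53.5397.

-53.54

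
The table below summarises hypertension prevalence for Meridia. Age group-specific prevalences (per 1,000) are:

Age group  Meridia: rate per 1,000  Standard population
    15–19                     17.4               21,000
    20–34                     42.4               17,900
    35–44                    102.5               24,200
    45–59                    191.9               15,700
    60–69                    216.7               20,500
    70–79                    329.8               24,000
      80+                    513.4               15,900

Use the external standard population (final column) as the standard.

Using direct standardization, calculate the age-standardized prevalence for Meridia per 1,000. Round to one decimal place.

Standard total = 139,200; weights = 0.1509, 0.1286, 0.1739, 0.1128, 0.1473, 0.1724, 0.1142.
Standardized rate: 0.1509×17.4 + 0.1286×42.4 + 0.1739×102.5 + 0.1128×191.9 + 0.1473×216.7 + 0.1724×329.8 + 0.1142×513.4 = 194.9591 per 1,000.

195.0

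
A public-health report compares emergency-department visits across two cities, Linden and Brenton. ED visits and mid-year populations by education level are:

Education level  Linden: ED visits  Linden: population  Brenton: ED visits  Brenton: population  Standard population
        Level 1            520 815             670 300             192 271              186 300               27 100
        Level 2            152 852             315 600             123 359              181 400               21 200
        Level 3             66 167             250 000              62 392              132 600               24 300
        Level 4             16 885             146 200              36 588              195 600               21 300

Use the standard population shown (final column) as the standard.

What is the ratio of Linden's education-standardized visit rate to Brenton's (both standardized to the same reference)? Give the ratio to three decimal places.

0.696

Education-specific rates per 1 000 for Linden: 776.988, 484.322, 264.668, 115.492.
For Brenton: 1032.050, 680.039, 470.528, 187.055.
Standard total = 93 900; weights = 0.2886, 0.2258, 0.2588, 0.2268.
Linden: 0.2886×776.988 + 0.2258×484.322 + 0.2588×264.668 + 0.2268×115.492 = 428.2792 per 1 000.
Brenton: 0.2886×1032.050 + 0.2258×680.039 + 0.2588×470.528 + 0.2268×187.055 = 615.5856 per 1 000.
Ratio = 428.2792 ÷ 615.5856 = 0.69573.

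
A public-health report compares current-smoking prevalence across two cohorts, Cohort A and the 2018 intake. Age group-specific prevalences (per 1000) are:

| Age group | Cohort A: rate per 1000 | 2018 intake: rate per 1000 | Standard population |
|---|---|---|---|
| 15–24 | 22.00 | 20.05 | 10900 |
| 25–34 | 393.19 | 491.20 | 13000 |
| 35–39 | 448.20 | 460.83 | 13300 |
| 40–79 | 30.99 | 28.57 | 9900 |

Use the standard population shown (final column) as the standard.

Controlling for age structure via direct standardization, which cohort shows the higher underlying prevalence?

2018 intake

Standard total = 47100; weights = 0.2314, 0.2760, 0.2824, 0.2102.
Cohort A: 0.2314×22.00 + 0.2760×393.19 + 0.2824×448.20 + 0.2102×30.99 = 246.6907 per 1000.
The 2018 intake: 0.2314×20.05 + 0.2760×491.20 + 0.2824×460.83 + 0.2102×28.57 = 276.3488 per 1000.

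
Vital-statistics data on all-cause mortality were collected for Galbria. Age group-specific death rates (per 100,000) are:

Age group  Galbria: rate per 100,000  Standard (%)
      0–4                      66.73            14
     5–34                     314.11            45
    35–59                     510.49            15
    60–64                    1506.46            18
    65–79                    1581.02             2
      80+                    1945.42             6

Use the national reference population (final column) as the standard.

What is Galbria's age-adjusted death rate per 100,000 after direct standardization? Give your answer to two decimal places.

Standard weights: 0.14, 0.45, 0.15, 0.18, 0.02, 0.06.
Standardized rate: 0.1400×66.73 + 0.4500×314.11 + 0.1500×510.49 + 0.1800×1506.46 + 0.0200×1581.02 + 0.0600×1945.42 = 646.7736 per 100,000.

646.77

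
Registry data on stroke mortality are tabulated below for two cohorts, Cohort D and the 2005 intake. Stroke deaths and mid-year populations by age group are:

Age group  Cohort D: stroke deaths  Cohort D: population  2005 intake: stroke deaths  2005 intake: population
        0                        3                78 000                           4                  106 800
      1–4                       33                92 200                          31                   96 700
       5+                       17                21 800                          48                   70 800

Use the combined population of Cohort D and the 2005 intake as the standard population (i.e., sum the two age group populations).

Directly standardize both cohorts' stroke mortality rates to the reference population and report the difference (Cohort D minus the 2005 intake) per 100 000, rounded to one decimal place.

3.6

Age-specific rates per 100 000 for Cohort D: 3.85, 35.79, 77.98.
For the 2005 intake: 3.75, 32.06, 67.80.
Combined standard total = 466 300; weights = 0.3963, 0.4051, 0.1986.
Cohort D: 0.3963×3.85 + 0.4051×35.79 + 0.1986×77.98 = 31.5096 per 100 000.
The 2005 intake: 0.3963×3.75 + 0.4051×32.06 + 0.1986×67.80 = 27.9345 per 100 000.
Difference = 31.5096 − 27.9345 = 3.5752.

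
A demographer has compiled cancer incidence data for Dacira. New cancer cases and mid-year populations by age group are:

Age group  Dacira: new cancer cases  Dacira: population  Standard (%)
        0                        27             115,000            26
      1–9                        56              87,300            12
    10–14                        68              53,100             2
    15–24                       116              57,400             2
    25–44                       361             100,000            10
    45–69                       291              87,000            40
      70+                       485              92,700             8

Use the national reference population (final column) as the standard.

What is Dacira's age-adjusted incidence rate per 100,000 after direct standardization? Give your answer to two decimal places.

232.15

Age-specific rates per 100,000 for Dacira: 23.48, 64.15, 128.06, 202.09, 361.00, 334.48, 523.19.
Standard weights: 0.26, 0.12, 0.02, 0.02, 0.10, 0.40, 0.08.
Standardized rate: 0.2600×23.48 + 0.1200×64.15 + 0.0200×128.06 + 0.0200×202.09 + 0.1000×361.00 + 0.4000×334.48 + 0.0800×523.19 = 232.1535 per 100,000.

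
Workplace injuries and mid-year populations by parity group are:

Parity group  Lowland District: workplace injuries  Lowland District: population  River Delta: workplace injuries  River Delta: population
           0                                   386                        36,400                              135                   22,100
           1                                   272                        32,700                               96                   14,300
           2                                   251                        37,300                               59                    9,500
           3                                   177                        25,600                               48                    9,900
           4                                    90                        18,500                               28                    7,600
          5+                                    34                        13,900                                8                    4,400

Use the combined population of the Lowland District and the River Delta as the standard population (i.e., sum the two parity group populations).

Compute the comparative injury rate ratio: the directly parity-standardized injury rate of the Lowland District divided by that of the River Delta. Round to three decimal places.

1.378

Parity-specific rates per 10,000 for the Lowland District: 106.04, 83.18, 67.29, 69.14, 48.65, 24.46.
For the River Delta: 61.09, 67.13, 62.11, 48.48, 36.84, 18.18.
Combined standard total = 232,200; weights = 0.2519, 0.2024, 0.2016, 0.1529, 0.1124, 0.0788.
The Lowland District: 0.2519×106.04 + 0.2024×83.18 + 0.2016×67.29 + 0.1529×69.14 + 0.1124×48.65 + 0.0788×24.46 = 75.0826 per 10,000.
The River Delta: 0.2519×61.09 + 0.2024×67.13 + 0.2016×62.11 + 0.1529×48.48 + 0.1124×36.84 + 0.0788×18.18 = 54.4824 per 10,000.
Ratio = 75.0826 ÷ 54.4824 = 1.37811.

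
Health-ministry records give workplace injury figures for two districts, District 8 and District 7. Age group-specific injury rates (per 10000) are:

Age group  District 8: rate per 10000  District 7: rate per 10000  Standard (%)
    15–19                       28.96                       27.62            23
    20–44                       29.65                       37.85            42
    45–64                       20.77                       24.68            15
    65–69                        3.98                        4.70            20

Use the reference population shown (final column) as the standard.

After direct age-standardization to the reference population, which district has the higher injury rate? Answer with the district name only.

District 7

Standard weights: 0.23, 0.42, 0.15, 0.20.
District 8: 0.2300×28.96 + 0.4200×29.65 + 0.1500×20.77 + 0.2000×3.98 = 23.0253 per 10000.
District 7: 0.2300×27.62 + 0.4200×37.85 + 0.1500×24.68 + 0.2000×4.70 = 26.8916 per 10000.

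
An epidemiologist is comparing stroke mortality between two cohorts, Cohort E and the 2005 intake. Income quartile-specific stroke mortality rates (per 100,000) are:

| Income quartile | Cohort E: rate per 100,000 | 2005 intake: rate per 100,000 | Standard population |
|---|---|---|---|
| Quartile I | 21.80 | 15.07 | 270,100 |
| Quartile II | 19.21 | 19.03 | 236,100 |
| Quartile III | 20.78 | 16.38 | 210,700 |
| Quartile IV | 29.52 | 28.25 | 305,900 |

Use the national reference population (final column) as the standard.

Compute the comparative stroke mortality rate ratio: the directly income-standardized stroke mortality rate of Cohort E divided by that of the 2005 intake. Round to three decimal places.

Standard total = 1,022,800; weights = 0.2641, 0.2308, 0.2060, 0.2991.
Cohort E: 0.2641×21.80 + 0.2308×19.21 + 0.2060×20.78 + 0.2991×29.52 = 23.3009 per 100,000.
The 2005 intake: 0.2641×15.07 + 0.2308×19.03 + 0.2060×16.38 + 0.2991×28.25 = 20.1959 per 100,000.
Ratio = 23.3009 ÷ 20.1959 = 1.15375.

1.154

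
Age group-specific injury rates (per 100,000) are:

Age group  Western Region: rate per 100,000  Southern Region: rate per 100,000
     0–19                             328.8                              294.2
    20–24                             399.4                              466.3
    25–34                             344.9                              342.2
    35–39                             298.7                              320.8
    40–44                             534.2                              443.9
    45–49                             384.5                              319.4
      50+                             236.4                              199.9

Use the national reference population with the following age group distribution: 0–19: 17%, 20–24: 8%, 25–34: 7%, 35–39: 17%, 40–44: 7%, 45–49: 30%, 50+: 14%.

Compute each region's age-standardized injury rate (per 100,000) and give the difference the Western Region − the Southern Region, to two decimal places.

27.92

Standard weights: 0.17, 0.08, 0.07, 0.17, 0.07, 0.30, 0.14.
The Western Region: 0.1700×328.8 + 0.0800×399.4 + 0.0700×344.9 + 0.1700×298.7 + 0.0700×534.2 + 0.3000×384.5 + 0.1400×236.4 = 348.6100 per 100,000.
The Southern Region: 0.1700×294.2 + 0.0800×466.3 + 0.0700×342.2 + 0.1700×320.8 + 0.0700×443.9 + 0.3000×319.4 + 0.1400×199.9 = 320.6870 per 100,000.
Difference = 348.6100 − 320.6870 = 27.9230.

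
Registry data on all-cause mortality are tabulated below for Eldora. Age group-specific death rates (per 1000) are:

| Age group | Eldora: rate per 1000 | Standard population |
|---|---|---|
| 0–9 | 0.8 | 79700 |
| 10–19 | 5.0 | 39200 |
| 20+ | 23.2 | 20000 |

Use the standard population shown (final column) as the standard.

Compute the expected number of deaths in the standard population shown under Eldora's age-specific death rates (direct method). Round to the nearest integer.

724

Expected deaths = Σ (standard pop × age-specific rate ÷ 1000)
= 79700×0.8/1000 + 39200×5.0/1000 + 20000×23.2/1000
= 63.76 + 196.00 + 464.00 = 723.76.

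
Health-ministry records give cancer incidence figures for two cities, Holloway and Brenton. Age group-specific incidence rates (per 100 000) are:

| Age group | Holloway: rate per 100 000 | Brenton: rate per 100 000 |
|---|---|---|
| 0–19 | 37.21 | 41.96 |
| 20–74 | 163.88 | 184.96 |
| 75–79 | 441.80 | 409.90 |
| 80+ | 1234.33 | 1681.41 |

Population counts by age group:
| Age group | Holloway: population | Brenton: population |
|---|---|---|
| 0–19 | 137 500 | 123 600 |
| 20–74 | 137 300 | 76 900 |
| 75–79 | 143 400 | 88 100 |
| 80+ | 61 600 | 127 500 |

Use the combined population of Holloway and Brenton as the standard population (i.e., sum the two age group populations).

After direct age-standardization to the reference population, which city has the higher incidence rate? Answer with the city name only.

Combined standard total = 895 900; weights = 0.2914, 0.2391, 0.2584, 0.2111.
Holloway: 0.2914×37.21 + 0.2391×163.88 + 0.2584×441.80 + 0.2111×1234.33 = 424.7205 per 100 000.
Brenton: 0.2914×41.96 + 0.2391×184.96 + 0.2584×409.90 + 0.2111×1681.41 = 517.2683 per 100 000.

Brenton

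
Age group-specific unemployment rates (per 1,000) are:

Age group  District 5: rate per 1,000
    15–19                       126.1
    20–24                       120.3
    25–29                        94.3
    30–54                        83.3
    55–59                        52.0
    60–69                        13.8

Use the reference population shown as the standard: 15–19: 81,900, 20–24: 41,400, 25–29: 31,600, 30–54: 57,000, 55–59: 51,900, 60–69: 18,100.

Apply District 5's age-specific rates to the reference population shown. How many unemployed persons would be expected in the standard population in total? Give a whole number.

25985

Expected unemployed persons = Σ (standard pop × age-specific rate ÷ 1,000)
= 81,900×126.1/1,000 + 41,400×120.3/1,000 + 31,600×94.3/1,000 + 57,000×83.3/1,000 + 51,900×52.0/1,000 + 18,100×13.8/1,000
= 10327.59 + 4980.42 + 2979.88 + 4748.10 + 2698.80 + 249.78 = 25984.57.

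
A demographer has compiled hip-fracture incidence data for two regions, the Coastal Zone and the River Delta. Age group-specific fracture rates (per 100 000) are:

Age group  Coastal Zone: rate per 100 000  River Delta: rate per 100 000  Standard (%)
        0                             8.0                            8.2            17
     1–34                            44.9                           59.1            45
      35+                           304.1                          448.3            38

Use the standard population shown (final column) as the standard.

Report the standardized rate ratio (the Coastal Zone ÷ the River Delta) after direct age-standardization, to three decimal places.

0.691

Standard weights: 0.17, 0.45, 0.38.
The Coastal Zone: 0.1700×8.0 + 0.4500×44.9 + 0.3800×304.1 = 137.1230 per 100 000.
The River Delta: 0.1700×8.2 + 0.4500×59.1 + 0.3800×448.3 = 198.3430 per 100 000.
Ratio = 137.1230 ÷ 198.3430 = 0.69134.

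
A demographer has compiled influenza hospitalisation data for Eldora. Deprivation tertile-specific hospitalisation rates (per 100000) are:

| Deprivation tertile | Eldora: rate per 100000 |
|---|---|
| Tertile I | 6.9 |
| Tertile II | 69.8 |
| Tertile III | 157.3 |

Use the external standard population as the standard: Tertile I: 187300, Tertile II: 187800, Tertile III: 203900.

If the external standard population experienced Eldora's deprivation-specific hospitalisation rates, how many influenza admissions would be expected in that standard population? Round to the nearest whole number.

465

Expected influenza admissions = Σ (standard pop × deprivation-specific rate ÷ 100000)
= 187300×6.9/100000 + 187800×69.8/100000 + 203900×157.3/100000
= 12.92 + 131.08 + 320.73 = 464.74.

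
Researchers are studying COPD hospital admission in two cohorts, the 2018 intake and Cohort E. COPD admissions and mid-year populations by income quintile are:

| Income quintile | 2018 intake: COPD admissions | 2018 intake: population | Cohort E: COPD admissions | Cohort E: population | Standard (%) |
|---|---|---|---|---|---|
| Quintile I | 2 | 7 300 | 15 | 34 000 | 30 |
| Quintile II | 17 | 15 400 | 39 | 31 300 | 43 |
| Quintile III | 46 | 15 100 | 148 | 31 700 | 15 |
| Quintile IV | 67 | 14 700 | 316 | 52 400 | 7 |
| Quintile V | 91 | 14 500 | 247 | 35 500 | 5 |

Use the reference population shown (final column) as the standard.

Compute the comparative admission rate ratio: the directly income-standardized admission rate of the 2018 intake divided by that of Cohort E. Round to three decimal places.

0.770

Income-specific rates per 10 000 for the 2018 intake: 2.74, 11.04, 30.46, 45.58, 62.76.
For Cohort E: 4.41, 12.46, 46.69, 60.31, 69.58.
Standard weights: 0.30, 0.43, 0.15, 0.07, 0.05.
The 2018 intake: 0.3000×2.74 + 0.4300×11.04 + 0.1500×30.46 + 0.0700×45.58 + 0.0500×62.76 = 16.4666 per 10 000.
Cohort E: 0.3000×4.41 + 0.4300×12.46 + 0.1500×46.69 + 0.0700×60.31 + 0.0500×69.58 = 21.3848 per 10 000.
Ratio = 16.4666 ÷ 21.3848 = 0.77002.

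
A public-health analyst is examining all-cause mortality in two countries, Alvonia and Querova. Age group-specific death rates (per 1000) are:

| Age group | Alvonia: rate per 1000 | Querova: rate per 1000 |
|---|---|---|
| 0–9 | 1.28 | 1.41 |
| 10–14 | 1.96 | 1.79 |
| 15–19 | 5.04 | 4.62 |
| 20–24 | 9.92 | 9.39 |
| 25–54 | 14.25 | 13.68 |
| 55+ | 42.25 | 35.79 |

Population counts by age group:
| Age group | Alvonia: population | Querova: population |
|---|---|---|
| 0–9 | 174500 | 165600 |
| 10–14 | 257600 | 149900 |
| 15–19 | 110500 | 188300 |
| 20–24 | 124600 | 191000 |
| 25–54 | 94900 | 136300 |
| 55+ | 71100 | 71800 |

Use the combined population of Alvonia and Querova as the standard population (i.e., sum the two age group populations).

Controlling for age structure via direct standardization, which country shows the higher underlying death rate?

Combined standard total = 1736100; weights = 0.1959, 0.2347, 0.1721, 0.1818, 0.1332, 0.0823.
Alvonia: 0.1959×1.28 + 0.2347×1.96 + 0.1721×5.04 + 0.1818×9.92 + 0.1332×14.25 + 0.0823×42.25 = 8.7569 per 1000.
Querova: 0.1959×1.41 + 0.2347×1.79 + 0.1721×4.62 + 0.1818×9.39 + 0.1332×13.68 + 0.0823×35.79 = 7.9662 per 1000.
The crude rates (8.25 vs 8.42) would put Querova higher, but that reflects its age composition; once standardized to a common age structure, Alvonia has the higher underlying rate.

Alvonia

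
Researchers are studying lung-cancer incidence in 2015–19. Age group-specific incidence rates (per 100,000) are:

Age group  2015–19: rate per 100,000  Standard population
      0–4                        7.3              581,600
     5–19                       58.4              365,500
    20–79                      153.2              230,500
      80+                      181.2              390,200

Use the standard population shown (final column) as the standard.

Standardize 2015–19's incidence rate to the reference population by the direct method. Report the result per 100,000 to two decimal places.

Standard total = 1,567,800; weights = 0.3710, 0.2331, 0.1470, 0.2489.
Standardized rate: 0.3710×7.3 + 0.2331×58.4 + 0.1470×153.2 + 0.2489×181.2 = 83.9442 per 100,000.

83.94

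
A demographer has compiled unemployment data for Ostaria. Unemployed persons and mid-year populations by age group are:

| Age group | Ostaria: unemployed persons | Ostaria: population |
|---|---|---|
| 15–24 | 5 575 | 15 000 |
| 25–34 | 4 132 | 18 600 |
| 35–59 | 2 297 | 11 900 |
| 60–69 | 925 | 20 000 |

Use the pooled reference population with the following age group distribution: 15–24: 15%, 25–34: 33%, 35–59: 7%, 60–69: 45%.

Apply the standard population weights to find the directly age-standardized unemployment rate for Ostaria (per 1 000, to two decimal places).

163.38

Age-specific rates per 1 000 for Ostaria: 371.667, 222.151, 193.025, 46.250.
Standard weights: 0.15, 0.33, 0.07, 0.45.
Standardized rate: 0.1500×371.667 + 0.3300×222.151 + 0.0700×193.025 + 0.4500×46.250 = 163.3839 per 1 000.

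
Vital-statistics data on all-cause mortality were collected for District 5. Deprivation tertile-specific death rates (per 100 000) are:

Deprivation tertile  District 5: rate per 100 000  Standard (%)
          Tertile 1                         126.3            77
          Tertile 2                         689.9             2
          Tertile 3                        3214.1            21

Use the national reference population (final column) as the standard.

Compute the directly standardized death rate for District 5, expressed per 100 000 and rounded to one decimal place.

Standard weights: 0.77, 0.02, 0.21.
Standardized rate: 0.7700×126.3 + 0.0200×689.9 + 0.2100×3214.1 = 786.0100 per 100 000.

786.0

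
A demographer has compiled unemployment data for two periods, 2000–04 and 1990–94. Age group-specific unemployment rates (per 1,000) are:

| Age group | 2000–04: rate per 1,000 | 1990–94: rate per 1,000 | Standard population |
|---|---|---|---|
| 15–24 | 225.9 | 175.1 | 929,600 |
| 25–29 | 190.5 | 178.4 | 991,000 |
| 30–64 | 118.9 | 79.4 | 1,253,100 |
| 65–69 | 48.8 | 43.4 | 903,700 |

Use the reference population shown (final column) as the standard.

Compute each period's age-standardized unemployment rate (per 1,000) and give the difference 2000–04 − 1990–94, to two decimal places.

Standard total = 4,077,400; weights = 0.2280, 0.2430, 0.3073, 0.2216.
2000–04: 0.2280×225.9 + 0.2430×190.5 + 0.3073×118.9 + 0.2216×48.8 = 145.1602 per 1,000.
1990–94: 0.2280×175.1 + 0.2430×178.4 + 0.3073×79.4 + 0.2216×43.4 = 117.3012 per 1,000.
Difference = 145.1602 − 117.3012 = 27.8590.

27.86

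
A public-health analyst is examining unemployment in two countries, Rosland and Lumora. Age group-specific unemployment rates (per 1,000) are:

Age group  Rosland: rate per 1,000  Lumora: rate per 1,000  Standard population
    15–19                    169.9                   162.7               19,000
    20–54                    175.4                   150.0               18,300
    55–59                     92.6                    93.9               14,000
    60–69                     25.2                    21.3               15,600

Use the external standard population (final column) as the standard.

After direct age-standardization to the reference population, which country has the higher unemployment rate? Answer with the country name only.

Rosland

Standard total = 66,900; weights = 0.2840, 0.2735, 0.2093, 0.2332.
Rosland: 0.2840×169.9 + 0.2735×175.4 + 0.2093×92.6 + 0.2332×25.2 = 121.4864 per 1,000.
Lumora: 0.2840×162.7 + 0.2735×150.0 + 0.2093×93.9 + 0.2332×21.3 = 111.8562 per 1,000.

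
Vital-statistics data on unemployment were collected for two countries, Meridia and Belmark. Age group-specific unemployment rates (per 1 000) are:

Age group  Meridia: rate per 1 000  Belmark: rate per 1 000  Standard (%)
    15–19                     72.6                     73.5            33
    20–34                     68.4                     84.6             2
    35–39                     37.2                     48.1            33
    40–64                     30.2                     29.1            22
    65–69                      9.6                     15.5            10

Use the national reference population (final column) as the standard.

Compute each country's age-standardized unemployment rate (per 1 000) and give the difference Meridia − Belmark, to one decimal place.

Standard weights: 0.33, 0.02, 0.33, 0.22, 0.10.
Meridia: 0.3300×72.6 + 0.0200×68.4 + 0.3300×37.2 + 0.2200×30.2 + 0.1000×9.6 = 45.2060 per 1 000.
Belmark: 0.3300×73.5 + 0.0200×84.6 + 0.3300×48.1 + 0.2200×29.1 + 0.1000×15.5 = 49.7720 per 1 000.
Difference = 45.2060 − 49.7720 = -4.5660.

-4.6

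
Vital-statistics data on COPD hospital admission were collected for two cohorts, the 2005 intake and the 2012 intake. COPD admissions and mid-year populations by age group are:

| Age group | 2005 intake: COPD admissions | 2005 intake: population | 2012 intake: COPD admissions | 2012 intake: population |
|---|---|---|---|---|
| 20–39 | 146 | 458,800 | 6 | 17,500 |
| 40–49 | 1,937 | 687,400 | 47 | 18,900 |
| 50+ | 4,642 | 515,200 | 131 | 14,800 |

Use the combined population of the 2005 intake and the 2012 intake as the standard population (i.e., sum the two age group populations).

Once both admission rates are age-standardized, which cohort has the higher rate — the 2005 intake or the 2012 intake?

Age-specific rates per 10,000 for the 2005 intake: 3.18, 28.18, 90.10.
For the 2012 intake: 3.43, 24.87, 88.51.
Combined standard total = 1,712,600; weights = 0.2781, 0.4124, 0.3095.
The 2005 intake: 0.2781×3.18 + 0.4124×28.18 + 0.3095×90.10 = 40.3899 per 10,000.
The 2012 intake: 0.2781×3.43 + 0.4124×24.87 + 0.3095×88.51 = 38.6017 per 10,000.

2005 intake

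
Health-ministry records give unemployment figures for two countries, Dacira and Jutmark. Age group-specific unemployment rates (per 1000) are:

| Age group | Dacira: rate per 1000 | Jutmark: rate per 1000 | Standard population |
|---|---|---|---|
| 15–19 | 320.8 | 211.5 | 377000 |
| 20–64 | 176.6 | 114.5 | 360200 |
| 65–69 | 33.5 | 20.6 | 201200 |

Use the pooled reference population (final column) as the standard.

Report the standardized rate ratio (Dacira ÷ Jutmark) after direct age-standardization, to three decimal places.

Standard total = 938400; weights = 0.4017, 0.3838, 0.2144.
Dacira: 0.4017×320.8 + 0.3838×176.6 + 0.2144×33.5 = 203.8503 per 1000.
Jutmark: 0.4017×211.5 + 0.3838×114.5 + 0.2144×20.6 = 133.3367 per 1000.
Ratio = 203.8503 ÷ 133.3367 = 1.52884.

1.529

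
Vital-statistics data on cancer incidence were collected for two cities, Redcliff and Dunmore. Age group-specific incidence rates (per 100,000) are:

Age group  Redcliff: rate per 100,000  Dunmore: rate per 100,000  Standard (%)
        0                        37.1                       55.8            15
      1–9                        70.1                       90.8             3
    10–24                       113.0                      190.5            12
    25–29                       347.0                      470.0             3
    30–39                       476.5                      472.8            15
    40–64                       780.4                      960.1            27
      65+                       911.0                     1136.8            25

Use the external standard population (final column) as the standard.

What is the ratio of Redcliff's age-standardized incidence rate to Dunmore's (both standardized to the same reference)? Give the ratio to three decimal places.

0.818

Standard weights: 0.15, 0.03, 0.12, 0.03, 0.15, 0.27, 0.25.
Redcliff: 0.1500×37.1 + 0.0300×70.1 + 0.1200×113.0 + 0.0300×347.0 + 0.1500×476.5 + 0.2700×780.4 + 0.2500×911.0 = 541.5710 per 100,000.
Dunmore: 0.1500×55.8 + 0.0300×90.8 + 0.1200×190.5 + 0.0300×470.0 + 0.1500×472.8 + 0.2700×960.1 + 0.2500×1136.8 = 662.4010 per 100,000.
Ratio = 541.5710 ÷ 662.4010 = 0.81759.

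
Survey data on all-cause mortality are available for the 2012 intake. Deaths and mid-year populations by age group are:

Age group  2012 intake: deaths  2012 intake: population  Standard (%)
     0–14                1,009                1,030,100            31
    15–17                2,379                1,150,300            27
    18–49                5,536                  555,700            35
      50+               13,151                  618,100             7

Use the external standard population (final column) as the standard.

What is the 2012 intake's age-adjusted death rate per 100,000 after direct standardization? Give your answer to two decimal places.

Age-specific rates per 100,000 for the 2012 intake: 97.95, 206.82, 996.22, 2127.65.
Standard weights: 0.31, 0.27, 0.35, 0.07.
Standardized rate: 0.3100×97.95 + 0.2700×206.82 + 0.3500×996.22 + 0.0700×2127.65 = 583.8180 per 100,000.

583.82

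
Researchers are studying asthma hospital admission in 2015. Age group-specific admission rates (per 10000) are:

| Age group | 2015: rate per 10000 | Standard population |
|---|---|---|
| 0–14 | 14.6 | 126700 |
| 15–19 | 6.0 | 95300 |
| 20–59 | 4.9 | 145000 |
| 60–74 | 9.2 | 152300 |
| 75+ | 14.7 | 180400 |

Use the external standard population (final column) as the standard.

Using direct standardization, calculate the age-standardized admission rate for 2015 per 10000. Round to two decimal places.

10.27

Standard total = 699700; weights = 0.1811, 0.1362, 0.2072, 0.2177, 0.2578.
Standardized rate: 0.1811×14.6 + 0.1362×6.0 + 0.2072×4.9 + 0.2177×9.2 + 0.2578×14.7 = 10.2689 per 10000.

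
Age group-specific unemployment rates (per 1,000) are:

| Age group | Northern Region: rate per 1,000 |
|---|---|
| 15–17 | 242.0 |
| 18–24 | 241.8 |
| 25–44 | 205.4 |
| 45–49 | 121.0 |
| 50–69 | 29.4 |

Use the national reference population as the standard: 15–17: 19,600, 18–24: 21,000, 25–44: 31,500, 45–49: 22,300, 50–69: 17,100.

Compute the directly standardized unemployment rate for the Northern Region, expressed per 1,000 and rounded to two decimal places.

174.82

Standard total = 111,500; weights = 0.1758, 0.1883, 0.2825, 0.2000, 0.1534.
Standardized rate: 0.1758×242.0 + 0.1883×241.8 + 0.2825×205.4 + 0.2000×121.0 + 0.1534×29.4 = 174.8174 per 1,000.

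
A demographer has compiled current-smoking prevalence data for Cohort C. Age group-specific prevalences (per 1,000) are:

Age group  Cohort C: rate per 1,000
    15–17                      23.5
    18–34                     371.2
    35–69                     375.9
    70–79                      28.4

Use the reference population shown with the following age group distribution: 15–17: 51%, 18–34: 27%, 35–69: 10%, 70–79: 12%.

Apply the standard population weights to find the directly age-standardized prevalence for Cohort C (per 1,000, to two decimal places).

Standard weights: 0.51, 0.27, 0.10, 0.12.
Standardized rate: 0.5100×23.5 + 0.2700×371.2 + 0.1000×375.9 + 0.1200×28.4 = 153.2070 per 1,000.

153.21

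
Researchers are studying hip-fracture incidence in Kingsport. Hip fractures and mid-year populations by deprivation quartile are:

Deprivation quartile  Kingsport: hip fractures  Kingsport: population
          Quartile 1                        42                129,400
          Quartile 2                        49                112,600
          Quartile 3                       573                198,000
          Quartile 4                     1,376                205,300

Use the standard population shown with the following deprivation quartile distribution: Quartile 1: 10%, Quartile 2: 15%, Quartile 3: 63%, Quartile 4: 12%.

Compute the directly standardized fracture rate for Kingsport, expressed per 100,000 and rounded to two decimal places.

272.52

Deprivation-specific rates per 100,000 for Kingsport: 32.46, 43.52, 289.39, 670.24.
Standard weights: 0.10, 0.15, 0.63, 0.12.
Standardized rate: 0.1000×32.46 + 0.1500×43.52 + 0.6300×289.39 + 0.1200×670.24 = 272.5201 per 100,000.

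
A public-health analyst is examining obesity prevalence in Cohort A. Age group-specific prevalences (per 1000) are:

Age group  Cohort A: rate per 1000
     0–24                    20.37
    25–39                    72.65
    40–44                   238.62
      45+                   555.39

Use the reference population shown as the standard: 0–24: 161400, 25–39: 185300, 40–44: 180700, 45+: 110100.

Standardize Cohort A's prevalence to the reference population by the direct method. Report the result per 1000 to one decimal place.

Standard total = 637500; weights = 0.2532, 0.2907, 0.2835, 0.1727.
Standardized rate: 0.2532×20.37 + 0.2907×72.65 + 0.2835×238.62 + 0.1727×555.39 = 189.8303 per 1000.

189.8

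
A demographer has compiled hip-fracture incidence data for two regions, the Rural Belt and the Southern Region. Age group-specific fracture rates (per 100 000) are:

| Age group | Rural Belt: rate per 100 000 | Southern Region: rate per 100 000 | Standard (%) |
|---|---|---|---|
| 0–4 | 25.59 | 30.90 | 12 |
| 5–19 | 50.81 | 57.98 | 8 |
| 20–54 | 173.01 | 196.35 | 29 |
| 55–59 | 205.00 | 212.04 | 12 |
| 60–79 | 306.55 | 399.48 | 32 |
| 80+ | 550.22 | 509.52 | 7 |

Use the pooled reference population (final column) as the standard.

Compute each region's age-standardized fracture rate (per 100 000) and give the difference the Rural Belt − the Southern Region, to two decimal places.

-35.71

Standard weights: 0.12, 0.08, 0.29, 0.12, 0.32, 0.07.
The Rural Belt: 0.1200×25.59 + 0.0800×50.81 + 0.2900×173.01 + 0.1200×205.00 + 0.3200×306.55 + 0.0700×550.22 = 218.5199 per 100 000.
The Southern Region: 0.1200×30.90 + 0.0800×57.98 + 0.2900×196.35 + 0.1200×212.04 + 0.3200×399.48 + 0.0700×509.52 = 254.2327 per 100 000.
Difference = 218.5199 − 254.2327 = -35.7128.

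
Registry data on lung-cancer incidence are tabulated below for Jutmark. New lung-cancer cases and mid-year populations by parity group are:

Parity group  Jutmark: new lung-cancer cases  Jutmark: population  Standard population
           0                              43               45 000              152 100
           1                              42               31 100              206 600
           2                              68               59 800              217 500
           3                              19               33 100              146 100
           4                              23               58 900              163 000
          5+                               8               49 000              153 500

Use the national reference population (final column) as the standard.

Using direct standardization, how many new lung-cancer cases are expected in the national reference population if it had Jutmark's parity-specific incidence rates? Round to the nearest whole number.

Parity-specific rates per 100 000 for Jutmark: 95.56, 135.05, 113.71, 57.40, 39.05, 16.33.
Expected new lung-cancer cases = Σ (standard pop × parity-specific rate ÷ 100 000)
= 152 100×95.56/100 000 + 206 600×135.05/100 000 + 217 500×113.71/100 000 + 146 100×57.40/100 000 + 163 000×39.05/100 000 + 153 500×16.33/100 000
= 145.34 + 279.01 + 247.32 + 83.86 + 63.65 + 25.06 = 844.25.

844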